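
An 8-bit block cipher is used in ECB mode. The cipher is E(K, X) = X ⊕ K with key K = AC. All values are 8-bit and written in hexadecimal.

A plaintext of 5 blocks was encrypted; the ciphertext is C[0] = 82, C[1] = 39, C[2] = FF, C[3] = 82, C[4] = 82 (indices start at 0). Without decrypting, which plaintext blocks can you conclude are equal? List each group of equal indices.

P[0] = P[3] = P[4]

ECB encrypts each block independently with the same key, so equal ciphertext blocks imply equal plaintext blocks.
C[0] = C[3] = C[4] = 82, so P[0] = P[3] = P[4].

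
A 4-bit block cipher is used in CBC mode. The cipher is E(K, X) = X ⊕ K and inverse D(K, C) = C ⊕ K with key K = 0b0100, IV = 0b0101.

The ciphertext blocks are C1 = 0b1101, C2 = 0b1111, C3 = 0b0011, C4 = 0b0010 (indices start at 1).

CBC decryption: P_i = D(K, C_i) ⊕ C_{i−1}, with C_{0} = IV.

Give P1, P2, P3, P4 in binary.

P1 = 0b1100, P2 = 0b0110, P3 = 0b1000, P4 = 0b0101

P1: D(K, 0b1101) = 0b1001; 0b1001 ⊕ 0b0101 = 0b1100.
P2: D(K, 0b1111) = 0b1011; 0b1011 ⊕ 0b1101 = 0b0110.
P3: D(K, 0b0011) = 0b0111; 0b0111 ⊕ 0b1111 = 0b1000.
P4: D(K, 0b0010) = 0b0110; 0b0110 ⊕ 0b0011 = 0b0101.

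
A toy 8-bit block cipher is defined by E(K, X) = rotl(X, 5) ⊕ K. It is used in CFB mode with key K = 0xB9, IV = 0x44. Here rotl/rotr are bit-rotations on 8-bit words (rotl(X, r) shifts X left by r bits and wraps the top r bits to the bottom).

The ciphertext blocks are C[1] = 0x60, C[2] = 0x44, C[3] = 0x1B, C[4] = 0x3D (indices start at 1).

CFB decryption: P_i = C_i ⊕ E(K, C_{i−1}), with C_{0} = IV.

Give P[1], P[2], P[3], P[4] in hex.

P[1] = 0x51, P[2] = 0xF1, P[3] = 0x2A, P[4] = 0xE7

P[1]: E(K, 0x44) = 0x31; 0x60 ⊕ 0x31 = 0x51.
P[2]: E(K, 0x60) = 0xB5; 0x44 ⊕ 0xB5 = 0xF1.
P[3]: E(K, 0x44) = 0x31; 0x1B ⊕ 0x31 = 0x2A.
P[4]: E(K, 0x1B) = 0xDA; 0x3D ⊕ 0xDA = 0xE7.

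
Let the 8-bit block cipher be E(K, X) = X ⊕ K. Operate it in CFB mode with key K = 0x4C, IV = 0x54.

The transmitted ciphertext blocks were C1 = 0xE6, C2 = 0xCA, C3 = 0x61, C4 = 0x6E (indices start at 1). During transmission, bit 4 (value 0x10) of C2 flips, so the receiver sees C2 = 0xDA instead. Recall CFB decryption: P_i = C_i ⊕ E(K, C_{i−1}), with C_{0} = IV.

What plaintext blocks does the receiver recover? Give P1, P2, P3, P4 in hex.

P1 = 0xFE, P2 = 0x70, P3 = 0xF7, P4 = 0x43

Only C2 changed, to 0xDA. In CFB, a change in C_i flips the same bit in P_i and garbles P_{i+1}. Decrypting the received ciphertext:
P1: E(K, 0x54) = 0x18; 0xE6 ⊕ 0x18 = 0xFE.
P2: E(K, 0xE6) = 0xAA; 0xDA ⊕ 0xAA = 0x70.
P3: E(K, 0xDA) = 0x96; 0x61 ⊕ 0x96 = 0xF7.
P4: E(K, 0x61) = 0x2D; 0x6E ⊕ 0x2D = 0x43.
Blocks that differ from the original plaintext: P2, P3.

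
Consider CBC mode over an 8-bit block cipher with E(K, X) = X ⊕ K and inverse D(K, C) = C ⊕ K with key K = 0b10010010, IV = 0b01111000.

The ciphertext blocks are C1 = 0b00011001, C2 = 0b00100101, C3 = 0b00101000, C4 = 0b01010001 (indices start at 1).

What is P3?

CBC decryption: P_i = D(K, C_i) ⊕ C_{i−1}, with C_{0} = IV.
P3: D(K, 0b00101000) = 0b10111010; 0b10111010 ⊕ 0b00100101 = 0b10011111.

P3 = 0b10011111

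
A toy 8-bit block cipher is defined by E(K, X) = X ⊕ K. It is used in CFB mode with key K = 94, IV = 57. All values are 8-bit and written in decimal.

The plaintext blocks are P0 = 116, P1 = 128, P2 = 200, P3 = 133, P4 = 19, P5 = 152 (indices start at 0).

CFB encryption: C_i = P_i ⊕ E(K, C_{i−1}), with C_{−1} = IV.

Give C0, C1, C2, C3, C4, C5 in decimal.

C0: E(K, 57) = 103; 116 ⊕ 103 = 19.
C1: E(K, 19) = 77; 128 ⊕ 77 = 205.
C2: E(K, 205) = 147; 200 ⊕ 147 = 91.
C3: E(K, 91) = 5; 133 ⊕ 5 = 128.
C4: E(K, 128) = 222; 19 ⊕ 222 = 205.
C5: E(K, 205) = 147; 152 ⊕ 147 = 11.

C0 = 19, C1 = 205, C2 = 91, C3 = 128, C4 = 205, C5 = 11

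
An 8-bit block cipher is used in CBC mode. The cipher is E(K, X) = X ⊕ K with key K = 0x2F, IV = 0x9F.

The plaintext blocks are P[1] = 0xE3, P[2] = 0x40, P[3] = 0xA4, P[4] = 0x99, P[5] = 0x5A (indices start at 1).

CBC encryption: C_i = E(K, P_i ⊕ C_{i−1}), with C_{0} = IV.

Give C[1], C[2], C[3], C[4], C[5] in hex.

C[1]: P[1] ⊕ 0x9F = 0x7C; E(K, 0x7C) = 0x53.
C[2]: P[2] ⊕ 0x53 = 0x13; E(K, 0x13) = 0x3C.
C[3]: P[3] ⊕ 0x3C = 0x98; E(K, 0x98) = 0xB7.
C[4]: P[4] ⊕ 0xB7 = 0x2E; E(K, 0x2E) = 0x01.
C[5]: P[5] ⊕ 0x01 = 0x5B; E(K, 0x5B) = 0x74.

C[1] = 0x53, C[2] = 0x3C, C[3] = 0xB7, C[4] = 0x01, C[5] = 0x74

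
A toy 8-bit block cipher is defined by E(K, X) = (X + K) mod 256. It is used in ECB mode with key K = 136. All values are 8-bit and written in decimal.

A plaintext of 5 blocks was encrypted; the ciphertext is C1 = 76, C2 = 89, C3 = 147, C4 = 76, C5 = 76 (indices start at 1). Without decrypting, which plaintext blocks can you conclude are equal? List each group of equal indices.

ECB encrypts each block independently with the same key, so equal ciphertext blocks imply equal plaintext blocks.
C1 = C4 = C5 = 76, so P1 = P4 = P5.

P1 = P4 = P5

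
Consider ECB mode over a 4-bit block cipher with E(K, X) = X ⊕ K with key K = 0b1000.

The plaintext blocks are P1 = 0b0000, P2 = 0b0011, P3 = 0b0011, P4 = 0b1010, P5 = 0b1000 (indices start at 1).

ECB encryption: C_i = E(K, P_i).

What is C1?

C1 = 0b1000

C1: E(K, 0b0000) = 0b1000.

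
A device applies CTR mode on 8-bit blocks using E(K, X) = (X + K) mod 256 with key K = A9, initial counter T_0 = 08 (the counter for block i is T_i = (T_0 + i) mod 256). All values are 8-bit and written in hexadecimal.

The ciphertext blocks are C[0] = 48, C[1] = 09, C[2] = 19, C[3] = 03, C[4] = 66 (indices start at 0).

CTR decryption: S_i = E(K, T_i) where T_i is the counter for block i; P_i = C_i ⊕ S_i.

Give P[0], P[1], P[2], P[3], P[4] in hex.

P[0] = F9, P[1] = BB, P[2] = AA, P[3] = B7, P[4] = D3

P[0]: T = 08, S = E(K, T) = B1; 48 ⊕ B1 = F9.
P[1]: T = 09, S = E(K, T) = B2; 09 ⊕ B2 = BB.
P[2]: T = 0A, S = E(K, T) = B3; 19 ⊕ B3 = AA.
P[3]: T = 0B, S = E(K, T) = B4; 03 ⊕ B4 = B7.
P[4]: T = 0C, S = E(K, T) = B5; 66 ⊕ B5 = D3.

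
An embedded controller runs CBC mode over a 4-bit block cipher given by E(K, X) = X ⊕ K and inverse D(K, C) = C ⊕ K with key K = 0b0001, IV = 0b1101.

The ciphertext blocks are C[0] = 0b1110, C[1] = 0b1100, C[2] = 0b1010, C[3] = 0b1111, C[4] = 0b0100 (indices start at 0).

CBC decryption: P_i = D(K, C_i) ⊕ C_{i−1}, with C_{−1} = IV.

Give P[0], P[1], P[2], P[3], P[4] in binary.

P[0] = 0b0010, P[1] = 0b0011, P[2] = 0b0111, P[3] = 0b0100, P[4] = 0b1010

P[0]: D(K, 0b1110) = 0b1111; 0b1111 ⊕ 0b1101 = 0b0010.
P[1]: D(K, 0b1100) = 0b1101; 0b1101 ⊕ 0b1110 = 0b0011.
P[2]: D(K, 0b1010) = 0b1011; 0b1011 ⊕ 0b1100 = 0b0111.
P[3]: D(K, 0b1111) = 0b1110; 0b1110 ⊕ 0b1010 = 0b0100.
P[4]: D(K, 0b0100) = 0b0101; 0b0101 ⊕ 0b1111 = 0b1010.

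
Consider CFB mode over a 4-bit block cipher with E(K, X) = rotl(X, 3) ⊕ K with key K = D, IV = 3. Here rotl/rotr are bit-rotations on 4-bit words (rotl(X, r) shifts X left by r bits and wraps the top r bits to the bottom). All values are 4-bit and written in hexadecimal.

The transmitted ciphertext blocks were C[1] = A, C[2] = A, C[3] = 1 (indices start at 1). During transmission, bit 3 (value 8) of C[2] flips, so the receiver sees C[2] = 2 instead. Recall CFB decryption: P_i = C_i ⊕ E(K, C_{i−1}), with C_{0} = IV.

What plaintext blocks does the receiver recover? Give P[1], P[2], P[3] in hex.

P[1] = E, P[2] = A, P[3] = D

Only C[2] changed, to 2. In CFB, a change in C_i flips the same bit in P_i and garbles P_{i+1}. Decrypting the received ciphertext:
P[1]: E(K, 3) = 4; A ⊕ 4 = E.
P[2]: E(K, A) = 8; 2 ⊕ 8 = A.
P[3]: E(K, 2) = C; 1 ⊕ C = D.
Blocks that differ from the original plaintext: P[2], P[3].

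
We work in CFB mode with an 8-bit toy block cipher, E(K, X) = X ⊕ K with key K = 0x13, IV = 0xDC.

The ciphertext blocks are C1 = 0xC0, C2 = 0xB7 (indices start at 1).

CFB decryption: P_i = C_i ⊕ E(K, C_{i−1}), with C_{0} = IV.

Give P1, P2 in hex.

P1: E(K, 0xDC) = 0xCF; 0xC0 ⊕ 0xCF = 0x0F.
P2: E(K, 0xC0) = 0xD3; 0xB7 ⊕ 0xD3 = 0x64.

P1 = 0x0F, P2 = 0x64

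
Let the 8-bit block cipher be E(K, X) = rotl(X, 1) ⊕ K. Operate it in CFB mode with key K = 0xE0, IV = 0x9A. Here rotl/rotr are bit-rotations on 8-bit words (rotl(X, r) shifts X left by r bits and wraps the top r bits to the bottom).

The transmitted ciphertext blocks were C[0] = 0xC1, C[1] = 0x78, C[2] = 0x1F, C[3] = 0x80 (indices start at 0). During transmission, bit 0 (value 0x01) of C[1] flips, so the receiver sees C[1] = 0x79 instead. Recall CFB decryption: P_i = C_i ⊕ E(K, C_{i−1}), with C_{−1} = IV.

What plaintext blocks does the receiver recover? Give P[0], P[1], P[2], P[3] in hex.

P[0] = 0x14, P[1] = 0x1A, P[2] = 0x0D, P[3] = 0x5E

Only C[1] changed, to 0x79. In CFB, a change in C_i flips the same bit in P_i and garbles P_{i+1}. Decrypting the received ciphertext:
P[0]: E(K, 0x9A) = 0xD5; 0xC1 ⊕ 0xD5 = 0x14.
P[1]: E(K, 0xC1) = 0x63; 0x79 ⊕ 0x63 = 0x1A.
P[2]: E(K, 0x79) = 0x12; 0x1F ⊕ 0x12 = 0x0D.
P[3]: E(K, 0x1F) = 0xDE; 0x80 ⊕ 0xDE = 0x5E.
Blocks that differ from the original plaintext: P[1], P[2].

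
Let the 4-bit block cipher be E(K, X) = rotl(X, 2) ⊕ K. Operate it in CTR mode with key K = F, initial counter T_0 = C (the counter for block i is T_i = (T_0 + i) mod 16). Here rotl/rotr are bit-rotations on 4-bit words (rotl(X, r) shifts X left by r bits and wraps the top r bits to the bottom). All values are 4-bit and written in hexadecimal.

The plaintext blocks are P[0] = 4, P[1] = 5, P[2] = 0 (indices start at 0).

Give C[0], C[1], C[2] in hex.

CTR encryption: S_i = E(K, T_i) where T_i is the counter for block i; C_i = P_i ⊕ S_i.
C[0]: T = C, S = E(K, T) = C; 4 ⊕ C = 8.
C[1]: T = D, S = E(K, T) = 8; 5 ⊕ 8 = D.
C[2]: T = E, S = E(K, T) = 4; 0 ⊕ 4 = 4.

C[0] = 8, C[1] = D, C[2] = 4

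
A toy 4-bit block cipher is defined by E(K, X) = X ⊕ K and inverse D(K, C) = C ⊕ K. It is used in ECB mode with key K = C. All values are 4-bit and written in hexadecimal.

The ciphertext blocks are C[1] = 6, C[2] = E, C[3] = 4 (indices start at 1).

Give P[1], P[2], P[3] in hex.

P[1] = A, P[2] = 2, P[3] = 8

ECB decryption: P_i = D(K, C_i).
P[1]: D(K, 6) = A.
P[2]: D(K, E) = 2.
P[3]: D(K, 4) = 8.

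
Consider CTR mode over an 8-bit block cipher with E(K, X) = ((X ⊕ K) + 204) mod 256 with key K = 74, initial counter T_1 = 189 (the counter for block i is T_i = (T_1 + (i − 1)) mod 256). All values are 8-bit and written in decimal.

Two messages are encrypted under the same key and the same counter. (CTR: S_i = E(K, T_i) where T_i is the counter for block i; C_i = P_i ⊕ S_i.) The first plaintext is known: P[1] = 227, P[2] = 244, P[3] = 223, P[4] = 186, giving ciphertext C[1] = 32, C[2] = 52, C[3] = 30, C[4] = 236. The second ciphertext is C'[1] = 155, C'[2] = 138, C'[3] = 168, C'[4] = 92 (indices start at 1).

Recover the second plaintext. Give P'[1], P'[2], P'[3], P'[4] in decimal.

P'[1] = 88, P'[2] = 74, P'[3] = 105, P'[4] = 10

In CTR with a reused counter, both messages share the same keystream S_i, so C_i ⊕ C'_i = P_i ⊕ P'_i and thus P'_i = P_i ⊕ C_i ⊕ C'_i.
P'[1]: 227 ⊕ 32 ⊕ 155 = 88.
P'[2]: 244 ⊕ 52 ⊕ 138 = 74.
P'[3]: 223 ⊕ 30 ⊕ 168 = 105.
P'[4]: 186 ⊕ 236 ⊕ 92 = 10.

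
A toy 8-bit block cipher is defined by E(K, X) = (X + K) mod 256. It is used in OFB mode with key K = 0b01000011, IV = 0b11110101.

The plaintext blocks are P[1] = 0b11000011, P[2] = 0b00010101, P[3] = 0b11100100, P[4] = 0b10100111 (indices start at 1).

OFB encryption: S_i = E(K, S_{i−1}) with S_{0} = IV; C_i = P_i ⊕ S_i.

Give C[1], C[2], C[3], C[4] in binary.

C[1]: S = E(K, 0b11110101) = 0b00111000; 0b11000011 ⊕ 0b00111000 = 0b11111011.
C[2]: S = E(K, 0b00111000) = 0b01111011; 0b00010101 ⊕ 0b01111011 = 0b01101110.
C[3]: S = E(K, 0b01111011) = 0b10111110; 0b11100100 ⊕ 0b10111110 = 0b01011010.
C[4]: S = E(K, 0b10111110) = 0b00000001; 0b10100111 ⊕ 0b00000001 = 0b10100110.

C[1] = 0b11111011, C[2] = 0b01101110, C[3] = 0b01011010, C[4] = 0b10100110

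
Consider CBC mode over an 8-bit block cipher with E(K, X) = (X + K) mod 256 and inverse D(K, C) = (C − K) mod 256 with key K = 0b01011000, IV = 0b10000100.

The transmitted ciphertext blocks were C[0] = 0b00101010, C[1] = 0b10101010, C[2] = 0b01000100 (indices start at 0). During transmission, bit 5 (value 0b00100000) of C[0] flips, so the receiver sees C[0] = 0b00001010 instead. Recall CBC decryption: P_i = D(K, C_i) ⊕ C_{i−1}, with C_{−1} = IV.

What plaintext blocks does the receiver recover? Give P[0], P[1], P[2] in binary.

Only C[0] changed, to 0b00001010. In CBC, a change in C_i garbles P_i and flips the same bit in P_{i+1}. Decrypting the received ciphertext:
P[0]: D(K, 0b00001010) = 0b10110010; 0b10110010 ⊕ 0b10000100 = 0b00110110.
P[1]: D(K, 0b10101010) = 0b01010010; 0b01010010 ⊕ 0b00001010 = 0b01011000.
P[2]: D(K, 0b01000100) = 0b11101100; 0b11101100 ⊕ 0b10101010 = 0b01000110.
Blocks that differ from the original plaintext: P[0], P[1].

P[0] = 0b00110110, P[1] = 0b01011000, P[2] = 0b01000110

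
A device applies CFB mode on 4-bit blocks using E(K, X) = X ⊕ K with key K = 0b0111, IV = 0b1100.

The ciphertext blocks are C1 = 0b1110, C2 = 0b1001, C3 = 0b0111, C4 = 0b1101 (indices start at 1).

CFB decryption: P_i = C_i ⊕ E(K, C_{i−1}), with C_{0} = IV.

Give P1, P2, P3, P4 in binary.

P1: E(K, 0b1100) = 0b1011; 0b1110 ⊕ 0b1011 = 0b0101.
P2: E(K, 0b1110) = 0b1001; 0b1001 ⊕ 0b1001 = 0b0000.
P3: E(K, 0b1001) = 0b1110; 0b0111 ⊕ 0b1110 = 0b1001.
P4: E(K, 0b0111) = 0b0000; 0b1101 ⊕ 0b0000 = 0b1101.

P1 = 0b0101, P2 = 0b0000, P3 = 0b1001, P4 = 0b1101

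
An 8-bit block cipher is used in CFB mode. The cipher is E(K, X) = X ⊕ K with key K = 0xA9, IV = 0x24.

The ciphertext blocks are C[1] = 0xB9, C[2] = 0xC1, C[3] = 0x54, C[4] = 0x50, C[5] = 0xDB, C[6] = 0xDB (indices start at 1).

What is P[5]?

CFB decryption: P_i = C_i ⊕ E(K, C_{i−1}), with C_{0} = IV.
P[5]: E(K, 0x50) = 0xF9; 0xDB ⊕ 0xF9 = 0x22.

P[5] = 0x22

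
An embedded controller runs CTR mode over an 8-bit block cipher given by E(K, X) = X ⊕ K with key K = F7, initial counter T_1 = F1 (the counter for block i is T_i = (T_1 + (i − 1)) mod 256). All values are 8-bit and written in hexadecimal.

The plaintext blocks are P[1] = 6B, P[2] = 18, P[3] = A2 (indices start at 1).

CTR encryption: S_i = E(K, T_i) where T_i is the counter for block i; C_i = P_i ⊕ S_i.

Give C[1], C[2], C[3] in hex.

C[1] = 6D, C[2] = 1D, C[3] = A6

C[1]: T = F1, S = E(K, T) = 06; 6B ⊕ 06 = 6D.
C[2]: T = F2, S = E(K, T) = 05; 18 ⊕ 05 = 1D.
C[3]: T = F3, S = E(K, T) = 04; A2 ⊕ 04 = A6.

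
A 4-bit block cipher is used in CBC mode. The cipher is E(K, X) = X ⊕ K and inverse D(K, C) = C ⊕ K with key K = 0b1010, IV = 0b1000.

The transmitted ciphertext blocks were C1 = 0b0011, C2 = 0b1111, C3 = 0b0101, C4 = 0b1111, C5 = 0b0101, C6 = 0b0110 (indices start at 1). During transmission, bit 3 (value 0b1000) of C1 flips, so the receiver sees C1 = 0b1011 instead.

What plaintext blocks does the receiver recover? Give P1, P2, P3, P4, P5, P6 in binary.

P1 = 0b1001, P2 = 0b1110, P3 = 0b0000, P4 = 0b0000, P5 = 0b0000, P6 = 0b1001

CBC decryption: P_i = D(K, C_i) ⊕ C_{i−1}, with C_{0} = IV.
Only C1 changed, to 0b1011. In CBC, a change in C_i garbles P_i and flips the same bit in P_{i+1}. Decrypting the received ciphertext:
P1: D(K, 0b1011) = 0b0001; 0b0001 ⊕ 0b1000 = 0b1001.
P2: D(K, 0b1111) = 0b0101; 0b0101 ⊕ 0b1011 = 0b1110.
P3: D(K, 0b0101) = 0b1111; 0b1111 ⊕ 0b1111 = 0b0000.
P4: D(K, 0b1111) = 0b0101; 0b0101 ⊕ 0b0101 = 0b0000.
P5: D(K, 0b0101) = 0b1111; 0b1111 ⊕ 0b1111 = 0b0000.
P6: D(K, 0b0110) = 0b1100; 0b1100 ⊕ 0b0101 = 0b1001.
Blocks that differ from the original plaintext: P1, P2.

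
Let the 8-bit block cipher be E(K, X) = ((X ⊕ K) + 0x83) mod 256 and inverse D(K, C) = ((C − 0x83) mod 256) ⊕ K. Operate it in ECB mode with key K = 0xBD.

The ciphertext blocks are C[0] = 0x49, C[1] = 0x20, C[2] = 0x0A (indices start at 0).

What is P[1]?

ECB decryption: P_i = D(K, C_i).
P[1]: D(K, 0x20) = 0x20.

P[1] = 0x20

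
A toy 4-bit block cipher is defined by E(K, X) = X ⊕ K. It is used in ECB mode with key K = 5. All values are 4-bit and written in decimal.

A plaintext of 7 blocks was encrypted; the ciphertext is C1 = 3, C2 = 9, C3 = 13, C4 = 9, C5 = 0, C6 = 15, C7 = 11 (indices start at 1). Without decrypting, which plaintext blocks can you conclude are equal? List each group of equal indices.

P2 = P4

ECB encrypts each block independently with the same key, so equal ciphertext blocks imply equal plaintext blocks.
C2 = C4 = 9, so P2 = P4.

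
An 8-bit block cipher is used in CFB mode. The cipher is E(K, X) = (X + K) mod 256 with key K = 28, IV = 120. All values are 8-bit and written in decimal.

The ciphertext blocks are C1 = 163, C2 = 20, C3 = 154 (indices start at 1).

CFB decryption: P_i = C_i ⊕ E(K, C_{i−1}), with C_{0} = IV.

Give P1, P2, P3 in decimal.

P1: E(K, 120) = 148; 163 ⊕ 148 = 55.
P2: E(K, 163) = 191; 20 ⊕ 191 = 171.
P3: E(K, 20) = 48; 154 ⊕ 48 = 170.

P1 = 55, P2 = 171, P3 = 170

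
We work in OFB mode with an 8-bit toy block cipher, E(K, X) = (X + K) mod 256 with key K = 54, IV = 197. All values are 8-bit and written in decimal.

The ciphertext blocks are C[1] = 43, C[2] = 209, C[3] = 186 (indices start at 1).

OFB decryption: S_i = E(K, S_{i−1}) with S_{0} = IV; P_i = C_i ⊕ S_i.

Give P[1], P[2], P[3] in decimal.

P[1] = 208, P[2] = 224, P[3] = 221

P[1]: S = E(K, 197) = 251; 43 ⊕ 251 = 208.
P[2]: S = E(K, 251) = 49; 209 ⊕ 49 = 224.
P[3]: S = E(K, 49) = 103; 186 ⊕ 103 = 221.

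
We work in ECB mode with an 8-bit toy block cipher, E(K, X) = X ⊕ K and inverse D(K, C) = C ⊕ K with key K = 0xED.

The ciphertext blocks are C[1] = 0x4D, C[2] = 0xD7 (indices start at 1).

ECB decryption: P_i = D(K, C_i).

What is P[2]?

P[2]: D(K, 0xD7) = 0x3A.

P[2] = 0x3A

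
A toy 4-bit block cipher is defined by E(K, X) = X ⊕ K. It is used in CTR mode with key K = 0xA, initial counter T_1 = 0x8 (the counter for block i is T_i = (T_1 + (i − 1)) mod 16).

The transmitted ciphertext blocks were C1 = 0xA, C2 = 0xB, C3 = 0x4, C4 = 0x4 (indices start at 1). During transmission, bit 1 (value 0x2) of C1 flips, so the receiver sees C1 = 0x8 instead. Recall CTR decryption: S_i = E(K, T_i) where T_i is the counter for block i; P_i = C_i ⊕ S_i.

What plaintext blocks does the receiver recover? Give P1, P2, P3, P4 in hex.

Only C1 changed, to 0x8. In CTR, a change in C_i flips the same bit in P_i only; the keystream is unaffected. Decrypting the received ciphertext:
P1: T = 0x8, S = E(K, T) = 0x2; 0x8 ⊕ 0x2 = 0xA.
P2: T = 0x9, S = E(K, T) = 0x3; 0xB ⊕ 0x3 = 0x8.
P3: T = 0xA, S = E(K, T) = 0x0; 0x4 ⊕ 0x0 = 0x4.
P4: T = 0xB, S = E(K, T) = 0x1; 0x4 ⊕ 0x1 = 0x5.
Blocks that differ from the original plaintext: P1.

P1 = 0xA, P2 = 0x8, P3 = 0x4, P4 = 0x5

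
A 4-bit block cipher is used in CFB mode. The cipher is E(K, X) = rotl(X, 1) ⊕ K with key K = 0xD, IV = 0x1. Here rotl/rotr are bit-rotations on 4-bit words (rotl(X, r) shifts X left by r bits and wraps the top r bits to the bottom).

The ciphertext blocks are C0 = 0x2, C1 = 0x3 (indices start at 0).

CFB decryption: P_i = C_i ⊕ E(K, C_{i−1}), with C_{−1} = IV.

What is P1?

P1: E(K, 0x2) = 0x9; 0x3 ⊕ 0x9 = 0xA.

P1 = 0xA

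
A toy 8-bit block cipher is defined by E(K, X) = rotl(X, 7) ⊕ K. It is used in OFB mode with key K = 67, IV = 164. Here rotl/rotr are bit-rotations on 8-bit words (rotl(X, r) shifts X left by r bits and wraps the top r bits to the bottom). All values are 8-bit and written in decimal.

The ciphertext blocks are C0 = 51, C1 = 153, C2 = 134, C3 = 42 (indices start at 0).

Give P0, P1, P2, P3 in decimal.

OFB decryption: S_i = E(K, S_{i−1}) with S_{−1} = IV; P_i = C_i ⊕ S_i.
P0: S = E(K, 164) = 17; 51 ⊕ 17 = 34.
P1: S = E(K, 17) = 203; 153 ⊕ 203 = 82.
P2: S = E(K, 203) = 166; 134 ⊕ 166 = 32.
P3: S = E(K, 166) = 16; 42 ⊕ 16 = 58.

P0 = 34, P1 = 82, P2 = 32, P3 = 58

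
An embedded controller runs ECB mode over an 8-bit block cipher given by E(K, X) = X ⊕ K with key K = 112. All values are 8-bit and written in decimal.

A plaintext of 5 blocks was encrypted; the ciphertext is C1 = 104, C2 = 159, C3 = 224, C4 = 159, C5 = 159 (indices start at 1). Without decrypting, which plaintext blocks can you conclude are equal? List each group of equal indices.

P2 = P4 = P5

ECB encrypts each block independently with the same key, so equal ciphertext blocks imply equal plaintext blocks.
C2 = C4 = C5 = 159, so P2 = P4 = P5.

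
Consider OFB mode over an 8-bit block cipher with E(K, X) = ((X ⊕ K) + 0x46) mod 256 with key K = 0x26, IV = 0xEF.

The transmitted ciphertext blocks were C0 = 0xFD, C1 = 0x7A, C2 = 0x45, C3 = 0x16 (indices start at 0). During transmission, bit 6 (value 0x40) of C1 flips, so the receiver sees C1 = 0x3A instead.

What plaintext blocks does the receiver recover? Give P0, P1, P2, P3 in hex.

OFB decryption: S_i = E(K, S_{i−1}) with S_{−1} = IV; P_i = C_i ⊕ S_i.
Only C1 changed, to 0x3A. In OFB, a change in C_i flips the same bit in P_i only; the keystream is unaffected. Decrypting the received ciphertext:
P0: S = E(K, 0xEF) = 0x0F; 0xFD ⊕ 0x0F = 0xF2.
P1: S = E(K, 0x0F) = 0x6F; 0x3A ⊕ 0x6F = 0x55.
P2: S = E(K, 0x6F) = 0x8F; 0x45 ⊕ 0x8F = 0xCA.
P3: S = E(K, 0x8F) = 0xEF; 0x16 ⊕ 0xEF = 0xF9.
Blocks that differ from the original plaintext: P1.

P0 = 0xF2, P1 = 0x55, P2 = 0xCA, P3 = 0xF9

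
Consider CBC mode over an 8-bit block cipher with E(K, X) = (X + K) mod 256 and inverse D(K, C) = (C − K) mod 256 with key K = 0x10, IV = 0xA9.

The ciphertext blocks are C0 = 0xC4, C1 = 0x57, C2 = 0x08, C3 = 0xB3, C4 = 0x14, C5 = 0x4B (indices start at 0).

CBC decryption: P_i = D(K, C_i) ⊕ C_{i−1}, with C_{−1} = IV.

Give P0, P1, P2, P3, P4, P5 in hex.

P0: D(K, 0xC4) = 0xB4; 0xB4 ⊕ 0xA9 = 0x1D.
P1: D(K, 0x57) = 0x47; 0x47 ⊕ 0xC4 = 0x83.
P2: D(K, 0x08) = 0xF8; 0xF8 ⊕ 0x57 = 0xAF.
P3: D(K, 0xB3) = 0xA3; 0xA3 ⊕ 0x08 = 0xAB.
P4: D(K, 0x14) = 0x04; 0x04 ⊕ 0xB3 = 0xB7.
P5: D(K, 0x4B) = 0x3B; 0x3B ⊕ 0x14 = 0x2F.

P0 = 0x1D, P1 = 0x83, P2 = 0xAF, P3 = 0xAB, P4 = 0xB7, P5 = 0x2F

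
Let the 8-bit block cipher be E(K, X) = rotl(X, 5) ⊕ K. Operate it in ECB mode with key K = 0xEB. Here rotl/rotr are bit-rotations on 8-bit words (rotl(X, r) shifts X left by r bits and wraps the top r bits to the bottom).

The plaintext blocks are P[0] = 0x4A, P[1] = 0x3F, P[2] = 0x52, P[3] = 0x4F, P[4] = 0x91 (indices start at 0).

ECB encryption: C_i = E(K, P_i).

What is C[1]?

C[1] = 0x0C

C[1]: E(K, 0x3F) = 0x0C.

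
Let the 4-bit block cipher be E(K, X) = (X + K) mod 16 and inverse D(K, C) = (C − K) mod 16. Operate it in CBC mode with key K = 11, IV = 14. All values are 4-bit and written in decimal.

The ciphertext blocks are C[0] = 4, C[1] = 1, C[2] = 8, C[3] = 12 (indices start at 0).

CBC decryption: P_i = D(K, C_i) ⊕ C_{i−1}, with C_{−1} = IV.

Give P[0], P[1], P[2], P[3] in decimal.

P[0] = 7, P[1] = 2, P[2] = 12, P[3] = 9

P[0]: D(K, 4) = 9; 9 ⊕ 14 = 7.
P[1]: D(K, 1) = 6; 6 ⊕ 4 = 2.
P[2]: D(K, 8) = 13; 13 ⊕ 1 = 12.
P[3]: D(K, 12) = 1; 1 ⊕ 8 = 9.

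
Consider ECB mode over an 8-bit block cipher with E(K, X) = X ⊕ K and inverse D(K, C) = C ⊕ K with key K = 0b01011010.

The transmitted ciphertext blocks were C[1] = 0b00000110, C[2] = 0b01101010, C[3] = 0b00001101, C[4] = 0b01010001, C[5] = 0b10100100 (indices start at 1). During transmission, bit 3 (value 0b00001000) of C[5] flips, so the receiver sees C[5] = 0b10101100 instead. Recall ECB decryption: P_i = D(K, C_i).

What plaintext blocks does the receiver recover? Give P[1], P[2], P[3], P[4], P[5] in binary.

P[1] = 0b01011100, P[2] = 0b00110000, P[3] = 0b01010111, P[4] = 0b00001011, P[5] = 0b11110110

Only C[5] changed, to 0b10101100. In ECB, a change in C_i affects only P_i. Decrypting the received ciphertext:
P[1]: D(K, 0b00000110) = 0b01011100.
P[2]: D(K, 0b01101010) = 0b00110000.
P[3]: D(K, 0b00001101) = 0b01010111.
P[4]: D(K, 0b01010001) = 0b00001011.
P[5]: D(K, 0b10101100) = 0b11110110.
Blocks that differ from the original plaintext: P[5].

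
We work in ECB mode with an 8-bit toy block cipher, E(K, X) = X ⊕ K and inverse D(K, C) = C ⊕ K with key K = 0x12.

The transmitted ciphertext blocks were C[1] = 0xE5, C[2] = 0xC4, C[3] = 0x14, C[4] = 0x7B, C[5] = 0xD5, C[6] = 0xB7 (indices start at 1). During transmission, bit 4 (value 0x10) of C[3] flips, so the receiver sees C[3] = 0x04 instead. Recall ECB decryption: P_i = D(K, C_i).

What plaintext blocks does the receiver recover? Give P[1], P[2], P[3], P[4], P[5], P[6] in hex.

Only C[3] changed, to 0x04. In ECB, a change in C_i affects only P_i. Decrypting the received ciphertext:
P[1]: D(K, 0xE5) = 0xF7.
P[2]: D(K, 0xC4) = 0xD6.
P[3]: D(K, 0x04) = 0x16.
P[4]: D(K, 0x7B) = 0x69.
P[5]: D(K, 0xD5) = 0xC7.
P[6]: D(K, 0xB7) = 0xA5.
Blocks that differ from the original plaintext: P[3].

P[1] = 0xF7, P[2] = 0xD6, P[3] = 0x16, P[4] = 0x69, P[5] = 0xC7, P[6] = 0xA5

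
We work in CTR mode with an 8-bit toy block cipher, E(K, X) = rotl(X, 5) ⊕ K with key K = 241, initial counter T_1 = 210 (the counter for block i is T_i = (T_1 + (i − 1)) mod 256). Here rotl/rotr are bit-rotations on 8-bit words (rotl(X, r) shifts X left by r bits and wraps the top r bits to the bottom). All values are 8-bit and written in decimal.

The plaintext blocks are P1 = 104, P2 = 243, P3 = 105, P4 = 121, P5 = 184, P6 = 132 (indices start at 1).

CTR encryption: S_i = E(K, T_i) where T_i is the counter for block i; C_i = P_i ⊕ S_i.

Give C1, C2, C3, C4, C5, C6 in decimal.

C1: T = 210, S = E(K, T) = 171; 104 ⊕ 171 = 195.
C2: T = 211, S = E(K, T) = 139; 243 ⊕ 139 = 120.
C3: T = 212, S = E(K, T) = 107; 105 ⊕ 107 = 2.
C4: T = 213, S = E(K, T) = 75; 121 ⊕ 75 = 50.
C5: T = 214, S = E(K, T) = 43; 184 ⊕ 43 = 147.
C6: T = 215, S = E(K, T) = 11; 132 ⊕ 11 = 143.

C1 = 195, C2 = 120, C3 = 2, C4 = 50, C5 = 147, C6 = 143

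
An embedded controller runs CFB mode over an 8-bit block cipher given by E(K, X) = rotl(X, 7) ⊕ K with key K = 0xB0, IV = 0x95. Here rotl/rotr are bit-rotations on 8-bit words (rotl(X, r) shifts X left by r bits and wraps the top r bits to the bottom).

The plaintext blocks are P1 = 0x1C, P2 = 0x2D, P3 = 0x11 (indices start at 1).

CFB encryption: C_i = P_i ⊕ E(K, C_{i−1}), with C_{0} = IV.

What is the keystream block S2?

C1: E(K, 0x95) = 0x7A; 0x1C ⊕ 0x7A = 0x66.
C2: E(K, 0x66) = 0x83; 0x2D ⊕ 0x83 = 0xAE.
So S2 = 0x83.

0x83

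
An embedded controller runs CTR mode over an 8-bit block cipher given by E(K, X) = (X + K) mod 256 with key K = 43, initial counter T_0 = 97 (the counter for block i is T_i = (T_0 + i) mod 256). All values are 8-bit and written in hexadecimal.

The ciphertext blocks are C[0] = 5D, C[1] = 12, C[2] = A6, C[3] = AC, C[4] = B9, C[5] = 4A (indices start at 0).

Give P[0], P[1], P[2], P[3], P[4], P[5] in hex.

P[0] = 87, P[1] = C9, P[2] = 7A, P[3] = 71, P[4] = 67, P[5] = 95

CTR decryption: S_i = E(K, T_i) where T_i is the counter for block i; P_i = C_i ⊕ S_i.
P[0]: T = 97, S = E(K, T) = DA; 5D ⊕ DA = 87.
P[1]: T = 98, S = E(K, T) = DB; 12 ⊕ DB = C9.
P[2]: T = 99, S = E(K, T) = DC; A6 ⊕ DC = 7A.
P[3]: T = 9A, S = E(K, T) = DD; AC ⊕ DD = 71.
P[4]: T = 9B, S = E(K, T) = DE; B9 ⊕ DE = 67.
P[5]: T = 9C, S = E(K, T) = DF; 4A ⊕ DF = 95.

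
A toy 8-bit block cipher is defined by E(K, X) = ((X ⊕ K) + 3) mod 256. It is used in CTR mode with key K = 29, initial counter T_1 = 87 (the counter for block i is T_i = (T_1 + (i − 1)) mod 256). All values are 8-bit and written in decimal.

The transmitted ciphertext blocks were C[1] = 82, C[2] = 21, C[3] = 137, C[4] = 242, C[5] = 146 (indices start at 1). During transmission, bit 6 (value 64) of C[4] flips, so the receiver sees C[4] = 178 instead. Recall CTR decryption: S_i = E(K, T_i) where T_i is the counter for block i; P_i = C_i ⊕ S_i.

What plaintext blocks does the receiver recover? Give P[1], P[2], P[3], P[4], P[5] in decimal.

Only C[4] changed, to 178. In CTR, a change in C_i flips the same bit in P_i only; the keystream is unaffected. Decrypting the received ciphertext:
P[1]: T = 87, S = E(K, T) = 77; 82 ⊕ 77 = 31.
P[2]: T = 88, S = E(K, T) = 72; 21 ⊕ 72 = 93.
P[3]: T = 89, S = E(K, T) = 71; 137 ⊕ 71 = 206.
P[4]: T = 90, S = E(K, T) = 74; 178 ⊕ 74 = 248.
P[5]: T = 91, S = E(K, T) = 73; 146 ⊕ 73 = 219.
Blocks that differ from the original plaintext: P[4].

P[1] = 31, P[2] = 93, P[3] = 206, P[4] = 248, P[5] = 219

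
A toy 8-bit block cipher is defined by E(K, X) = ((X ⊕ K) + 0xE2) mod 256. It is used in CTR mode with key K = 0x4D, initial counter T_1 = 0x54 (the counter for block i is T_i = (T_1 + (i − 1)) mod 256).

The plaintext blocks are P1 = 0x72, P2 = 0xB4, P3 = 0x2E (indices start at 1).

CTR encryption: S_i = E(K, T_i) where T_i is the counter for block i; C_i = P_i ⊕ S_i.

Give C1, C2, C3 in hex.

C1 = 0x89, C2 = 0x4E, C3 = 0xD3

C1: T = 0x54, S = E(K, T) = 0xFB; 0x72 ⊕ 0xFB = 0x89.
C2: T = 0x55, S = E(K, T) = 0xFA; 0xB4 ⊕ 0xFA = 0x4E.
C3: T = 0x56, S = E(K, T) = 0xFD; 0x2E ⊕ 0xFD = 0xD3.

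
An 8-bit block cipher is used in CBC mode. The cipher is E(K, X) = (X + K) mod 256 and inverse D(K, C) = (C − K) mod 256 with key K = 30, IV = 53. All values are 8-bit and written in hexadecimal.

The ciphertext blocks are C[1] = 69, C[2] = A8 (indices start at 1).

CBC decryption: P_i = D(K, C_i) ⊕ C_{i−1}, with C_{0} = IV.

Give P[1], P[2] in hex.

P[1] = 6A, P[2] = 11

P[1]: D(K, 69) = 39; 39 ⊕ 53 = 6A.
P[2]: D(K, A8) = 78; 78 ⊕ 69 = 11.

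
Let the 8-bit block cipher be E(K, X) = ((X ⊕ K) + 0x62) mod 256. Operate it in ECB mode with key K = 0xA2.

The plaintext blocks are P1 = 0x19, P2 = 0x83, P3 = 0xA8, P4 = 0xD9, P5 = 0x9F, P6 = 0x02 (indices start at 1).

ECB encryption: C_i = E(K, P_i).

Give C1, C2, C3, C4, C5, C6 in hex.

C1 = 0x1D, C2 = 0x83, C3 = 0x6C, C4 = 0xDD, C5 = 0x9F, C6 = 0x02

C1: E(K, 0x19) = 0x1D.
C2: E(K, 0x83) = 0x83.
C3: E(K, 0xA8) = 0x6C.
C4: E(K, 0xD9) = 0xDD.
C5: E(K, 0x9F) = 0x9F.
C6: E(K, 0x02) = 0x02.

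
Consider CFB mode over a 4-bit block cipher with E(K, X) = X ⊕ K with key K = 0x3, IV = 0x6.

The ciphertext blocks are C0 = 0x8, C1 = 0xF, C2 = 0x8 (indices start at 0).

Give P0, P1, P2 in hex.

CFB decryption: P_i = C_i ⊕ E(K, C_{i−1}), with C_{−1} = IV.
P0: E(K, 0x6) = 0x5; 0x8 ⊕ 0x5 = 0xD.
P1: E(K, 0x8) = 0xB; 0xF ⊕ 0xB = 0x4.
P2: E(K, 0xF) = 0xC; 0x8 ⊕ 0xC = 0x4.

P0 = 0xD, P1 = 0x4, P2 = 0x4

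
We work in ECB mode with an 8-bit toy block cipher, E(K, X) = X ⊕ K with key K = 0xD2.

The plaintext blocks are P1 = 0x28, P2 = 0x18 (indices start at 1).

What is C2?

ECB encryption: C_i = E(K, P_i).
C2: E(K, 0x18) = 0xCA.

C2 = 0xCA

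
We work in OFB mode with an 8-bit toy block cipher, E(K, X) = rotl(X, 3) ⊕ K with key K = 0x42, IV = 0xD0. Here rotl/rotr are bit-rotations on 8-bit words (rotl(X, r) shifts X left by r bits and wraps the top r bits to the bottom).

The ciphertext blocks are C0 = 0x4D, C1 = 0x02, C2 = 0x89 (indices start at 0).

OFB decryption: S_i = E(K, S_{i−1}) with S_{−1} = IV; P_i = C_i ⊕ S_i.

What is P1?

P0: S = E(K, 0xD0) = 0xC4; 0x4D ⊕ 0xC4 = 0x89.
P1: S = E(K, 0xC4) = 0x64; 0x02 ⊕ 0x64 = 0x66.

P1 = 0x66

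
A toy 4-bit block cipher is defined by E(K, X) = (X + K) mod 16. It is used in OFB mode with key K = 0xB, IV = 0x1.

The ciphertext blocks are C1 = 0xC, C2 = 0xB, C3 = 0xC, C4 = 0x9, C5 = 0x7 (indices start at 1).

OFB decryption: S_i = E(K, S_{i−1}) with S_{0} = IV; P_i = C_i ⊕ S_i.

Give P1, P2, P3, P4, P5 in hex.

P1: S = E(K, 0x1) = 0xC; 0xC ⊕ 0xC = 0x0.
P2: S = E(K, 0xC) = 0x7; 0xB ⊕ 0x7 = 0xC.
P3: S = E(K, 0x7) = 0x2; 0xC ⊕ 0x2 = 0xE.
P4: S = E(K, 0x2) = 0xD; 0x9 ⊕ 0xD = 0x4.
P5: S = E(K, 0xD) = 0x8; 0x7 ⊕ 0x8 = 0xF.

P1 = 0x0, P2 = 0xC, P3 = 0xE, P4 = 0x4, P5 = 0xF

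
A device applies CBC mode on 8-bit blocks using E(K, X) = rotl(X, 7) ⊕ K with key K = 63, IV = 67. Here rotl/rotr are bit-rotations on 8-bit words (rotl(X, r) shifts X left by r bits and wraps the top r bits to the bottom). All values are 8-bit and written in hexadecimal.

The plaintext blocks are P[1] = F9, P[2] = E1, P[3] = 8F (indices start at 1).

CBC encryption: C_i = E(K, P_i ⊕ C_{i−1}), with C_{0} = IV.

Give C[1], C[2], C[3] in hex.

C[1]: P[1] ⊕ 67 = 9E; E(K, 9E) = 2C.
C[2]: P[2] ⊕ 2C = CD; E(K, CD) = 85.
C[3]: P[3] ⊕ 85 = 0A; E(K, 0A) = 66.

C[1] = 2C, C[2] = 85, C[3] = 66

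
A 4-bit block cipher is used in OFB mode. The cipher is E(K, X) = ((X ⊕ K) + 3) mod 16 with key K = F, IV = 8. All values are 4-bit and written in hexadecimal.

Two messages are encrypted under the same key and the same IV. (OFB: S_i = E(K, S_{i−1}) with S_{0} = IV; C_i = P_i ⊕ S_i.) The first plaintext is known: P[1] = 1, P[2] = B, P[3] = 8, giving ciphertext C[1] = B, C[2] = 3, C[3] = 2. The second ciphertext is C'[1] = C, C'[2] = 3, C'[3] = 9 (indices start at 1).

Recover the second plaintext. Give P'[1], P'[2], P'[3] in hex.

P'[1] = 6, P'[2] = B, P'[3] = 3

In OFB with a reused IV, both messages share the same keystream S_i, so C_i ⊕ C'_i = P_i ⊕ P'_i and thus P'_i = P_i ⊕ C_i ⊕ C'_i.
P'[1]: 1 ⊕ B ⊕ C = 6.
P'[2]: B ⊕ 3 ⊕ 3 = B.
P'[3]: 8 ⊕ 2 ⊕ 9 = 3.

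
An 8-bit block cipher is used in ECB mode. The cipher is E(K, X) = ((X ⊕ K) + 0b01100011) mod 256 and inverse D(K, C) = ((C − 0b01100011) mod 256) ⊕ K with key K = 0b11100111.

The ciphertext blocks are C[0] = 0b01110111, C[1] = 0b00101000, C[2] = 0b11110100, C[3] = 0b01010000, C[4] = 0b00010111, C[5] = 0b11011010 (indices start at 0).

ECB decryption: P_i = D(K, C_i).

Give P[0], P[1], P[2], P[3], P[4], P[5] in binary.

P[0]: D(K, 0b01110111) = 0b11110011.
P[1]: D(K, 0b00101000) = 0b00100010.
P[2]: D(K, 0b11110100) = 0b01110110.
P[3]: D(K, 0b01010000) = 0b00001010.
P[4]: D(K, 0b00010111) = 0b01010011.
P[5]: D(K, 0b11011010) = 0b10010000.

P[0] = 0b11110011, P[1] = 0b00100010, P[2] = 0b01110110, P[3] = 0b00001010, P[4] = 0b01010011, P[5] = 0b10010000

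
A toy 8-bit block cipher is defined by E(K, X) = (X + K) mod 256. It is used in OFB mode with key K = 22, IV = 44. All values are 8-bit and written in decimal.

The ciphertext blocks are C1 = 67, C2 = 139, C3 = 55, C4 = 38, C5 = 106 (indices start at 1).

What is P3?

P3 = 89

OFB decryption: S_i = E(K, S_{i−1}) with S_{0} = IV; P_i = C_i ⊕ S_i.
P1: S = E(K, 44) = 66; 67 ⊕ 66 = 1.
P2: S = E(K, 66) = 88; 139 ⊕ 88 = 211.
P3: S = E(K, 88) = 110; 55 ⊕ 110 = 89.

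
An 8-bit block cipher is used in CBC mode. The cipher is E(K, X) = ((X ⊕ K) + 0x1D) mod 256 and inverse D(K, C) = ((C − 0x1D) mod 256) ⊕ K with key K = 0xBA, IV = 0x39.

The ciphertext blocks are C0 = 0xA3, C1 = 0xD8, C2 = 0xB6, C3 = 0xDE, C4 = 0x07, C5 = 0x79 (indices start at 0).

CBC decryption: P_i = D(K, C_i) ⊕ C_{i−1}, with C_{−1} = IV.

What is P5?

P5: D(K, 0x79) = 0xE6; 0xE6 ⊕ 0x07 = 0xE1.

P5 = 0xE1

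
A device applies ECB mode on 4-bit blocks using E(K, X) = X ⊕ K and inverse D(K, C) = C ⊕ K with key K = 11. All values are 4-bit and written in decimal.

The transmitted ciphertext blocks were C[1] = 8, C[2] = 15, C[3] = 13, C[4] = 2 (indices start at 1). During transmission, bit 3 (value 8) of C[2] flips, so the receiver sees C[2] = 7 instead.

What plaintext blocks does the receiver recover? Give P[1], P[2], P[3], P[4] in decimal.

ECB decryption: P_i = D(K, C_i).
Only C[2] changed, to 7. In ECB, a change in C_i affects only P_i. Decrypting the received ciphertext:
P[1]: D(K, 8) = 3.
P[2]: D(K, 7) = 12.
P[3]: D(K, 13) = 6.
P[4]: D(K, 2) = 9.
Blocks that differ from the original plaintext: P[2].

P[1] = 3, P[2] = 12, P[3] = 6, P[4] = 9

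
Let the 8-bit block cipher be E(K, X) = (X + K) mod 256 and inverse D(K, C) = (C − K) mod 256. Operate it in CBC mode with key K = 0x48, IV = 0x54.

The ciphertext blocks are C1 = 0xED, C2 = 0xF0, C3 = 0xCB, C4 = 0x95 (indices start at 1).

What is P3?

CBC decryption: P_i = D(K, C_i) ⊕ C_{i−1}, with C_{0} = IV.
P3: D(K, 0xCB) = 0x83; 0x83 ⊕ 0xF0 = 0x73.

P3 = 0x73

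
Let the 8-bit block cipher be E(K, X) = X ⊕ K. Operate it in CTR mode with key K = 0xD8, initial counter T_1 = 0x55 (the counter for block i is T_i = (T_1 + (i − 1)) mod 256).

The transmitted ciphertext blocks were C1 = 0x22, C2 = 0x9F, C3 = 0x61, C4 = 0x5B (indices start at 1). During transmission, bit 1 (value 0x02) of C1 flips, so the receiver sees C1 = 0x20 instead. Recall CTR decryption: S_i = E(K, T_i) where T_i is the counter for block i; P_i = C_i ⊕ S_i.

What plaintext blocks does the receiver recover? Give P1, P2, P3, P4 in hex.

Only C1 changed, to 0x20. In CTR, a change in C_i flips the same bit in P_i only; the keystream is unaffected. Decrypting the received ciphertext:
P1: T = 0x55, S = E(K, T) = 0x8D; 0x20 ⊕ 0x8D = 0xAD.
P2: T = 0x56, S = E(K, T) = 0x8E; 0x9F ⊕ 0x8E = 0x11.
P3: T = 0x57, S = E(K, T) = 0x8F; 0x61 ⊕ 0x8F = 0xEE.
P4: T = 0x58, S = E(K, T) = 0x80; 0x5B ⊕ 0x80 = 0xDB.
Blocks that differ from the original plaintext: P1.

P1 = 0xAD, P2 = 0x11, P3 = 0xEE, P4 = 0xDB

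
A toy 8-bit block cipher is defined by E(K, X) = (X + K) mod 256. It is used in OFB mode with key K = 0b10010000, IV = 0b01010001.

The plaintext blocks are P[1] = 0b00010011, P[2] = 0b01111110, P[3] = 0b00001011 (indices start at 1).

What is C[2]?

C[2] = 0b00001111

OFB encryption: S_i = E(K, S_{i−1}) with S_{0} = IV; C_i = P_i ⊕ S_i.
C[1]: S = E(K, 0b01010001) = 0b11100001; 0b00010011 ⊕ 0b11100001 = 0b11110010.
C[2]: S = E(K, 0b11100001) = 0b01110001; 0b01111110 ⊕ 0b01110001 = 0b00001111.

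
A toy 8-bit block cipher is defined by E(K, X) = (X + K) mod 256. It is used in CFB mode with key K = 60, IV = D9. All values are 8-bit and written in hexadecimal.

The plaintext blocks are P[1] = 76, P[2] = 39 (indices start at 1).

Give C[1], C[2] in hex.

C[1] = 4F, C[2] = 96

CFB encryption: C_i = P_i ⊕ E(K, C_{i−1}), with C_{0} = IV.
C[1]: E(K, D9) = 39; 76 ⊕ 39 = 4F.
C[2]: E(K, 4F) = AF; 39 ⊕ AF = 96.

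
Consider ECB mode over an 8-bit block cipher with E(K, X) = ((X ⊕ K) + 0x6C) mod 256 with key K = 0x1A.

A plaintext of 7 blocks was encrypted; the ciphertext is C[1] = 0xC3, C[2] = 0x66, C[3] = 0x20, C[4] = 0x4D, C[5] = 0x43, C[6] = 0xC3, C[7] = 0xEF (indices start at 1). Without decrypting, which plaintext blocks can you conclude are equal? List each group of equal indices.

ECB encrypts each block independently with the same key, so equal ciphertext blocks imply equal plaintext blocks.
C[1] = C[6] = 0xC3, so P[1] = P[6].

P[1] = P[6]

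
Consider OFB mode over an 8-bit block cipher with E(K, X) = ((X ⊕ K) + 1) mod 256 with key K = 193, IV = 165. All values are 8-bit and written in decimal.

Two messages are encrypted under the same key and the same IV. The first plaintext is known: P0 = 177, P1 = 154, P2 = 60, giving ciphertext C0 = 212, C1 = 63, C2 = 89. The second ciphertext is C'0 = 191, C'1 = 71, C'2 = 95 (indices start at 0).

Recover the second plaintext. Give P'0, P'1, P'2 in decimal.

In OFB with a reused IV, both messages share the same keystream S_i, so C_i ⊕ C'_i = P_i ⊕ P'_i and thus P'_i = P_i ⊕ C_i ⊕ C'_i.
P'0: 177 ⊕ 212 ⊕ 191 = 218.
P'1: 154 ⊕ 63 ⊕ 71 = 226.
P'2: 60 ⊕ 89 ⊕ 95 = 58.

P'0 = 218, P'1 = 226, P'2 = 58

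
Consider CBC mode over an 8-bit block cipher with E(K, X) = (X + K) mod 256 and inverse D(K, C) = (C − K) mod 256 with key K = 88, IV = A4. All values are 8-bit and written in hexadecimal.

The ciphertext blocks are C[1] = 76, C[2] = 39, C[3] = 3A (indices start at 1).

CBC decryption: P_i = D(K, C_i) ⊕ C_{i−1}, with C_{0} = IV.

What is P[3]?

P[3] = 8B

P[3]: D(K, 3A) = B2; B2 ⊕ 39 = 8B.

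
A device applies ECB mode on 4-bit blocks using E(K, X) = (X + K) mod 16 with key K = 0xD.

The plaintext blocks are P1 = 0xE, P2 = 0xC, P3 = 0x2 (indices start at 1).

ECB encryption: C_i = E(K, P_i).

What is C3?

C3 = 0xF

C3: E(K, 0x2) = 0xF.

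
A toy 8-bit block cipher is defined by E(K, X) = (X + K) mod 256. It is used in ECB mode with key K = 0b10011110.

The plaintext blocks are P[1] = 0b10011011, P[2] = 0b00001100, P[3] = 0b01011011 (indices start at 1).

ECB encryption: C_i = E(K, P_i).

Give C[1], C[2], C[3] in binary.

C[1] = 0b00111001, C[2] = 0b10101010, C[3] = 0b11111001

C[1]: E(K, 0b10011011) = 0b00111001.
C[2]: E(K, 0b00001100) = 0b10101010.
C[3]: E(K, 0b01011011) = 0b11111001.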